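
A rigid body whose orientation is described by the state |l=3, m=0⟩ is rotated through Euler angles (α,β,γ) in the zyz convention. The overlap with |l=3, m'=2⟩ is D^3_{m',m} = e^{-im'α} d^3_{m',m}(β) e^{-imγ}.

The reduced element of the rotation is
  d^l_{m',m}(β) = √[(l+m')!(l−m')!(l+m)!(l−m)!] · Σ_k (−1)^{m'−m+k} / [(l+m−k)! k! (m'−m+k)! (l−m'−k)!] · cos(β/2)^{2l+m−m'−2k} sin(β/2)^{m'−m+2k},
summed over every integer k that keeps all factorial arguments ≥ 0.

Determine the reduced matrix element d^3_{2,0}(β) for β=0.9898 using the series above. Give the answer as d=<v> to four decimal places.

d=0.5252

d^3_{2,0}(β=0.9898) via the finite sum:
With c≡cos(β/2)=0.880016 and s≡sin(β/2)=0.474944, N=[120·1·6·6]^{1/2}=65.726707
k∈{0,1} keeps every argument non-negative
  k=0: (−1)^2·65.7267/(12)·0.8800^4·0.4749^2 = +0.740982
  k=1: (−1)^3·65.7267/(12)·0.8800^2·0.4749^4 = -0.215829
d^3_{2,0}(0.9898) = +0.740982 -0.215829 = +0.525152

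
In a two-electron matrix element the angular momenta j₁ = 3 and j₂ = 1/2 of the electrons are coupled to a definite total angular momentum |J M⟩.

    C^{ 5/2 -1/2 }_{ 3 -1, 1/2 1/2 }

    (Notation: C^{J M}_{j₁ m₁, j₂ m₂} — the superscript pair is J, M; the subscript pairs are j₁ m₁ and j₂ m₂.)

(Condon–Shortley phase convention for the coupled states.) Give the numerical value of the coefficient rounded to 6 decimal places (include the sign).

triangle: 1!*5!*0!/7! = 120/5040
(j±m)!: 2!*4!*1!*0!*2!*3! = 576
prefactor² = (2J+1)*Δ*N² = 576/7
  k=1: −1/(1!*0!*3!*0!*2!*0!) = -1/12
Σ = -1/12  ⇒  CG² = 576/7*(-1/12)² = 4/7
CG = −√(4/7) = -0.755929

−√(4/7) = -0.755929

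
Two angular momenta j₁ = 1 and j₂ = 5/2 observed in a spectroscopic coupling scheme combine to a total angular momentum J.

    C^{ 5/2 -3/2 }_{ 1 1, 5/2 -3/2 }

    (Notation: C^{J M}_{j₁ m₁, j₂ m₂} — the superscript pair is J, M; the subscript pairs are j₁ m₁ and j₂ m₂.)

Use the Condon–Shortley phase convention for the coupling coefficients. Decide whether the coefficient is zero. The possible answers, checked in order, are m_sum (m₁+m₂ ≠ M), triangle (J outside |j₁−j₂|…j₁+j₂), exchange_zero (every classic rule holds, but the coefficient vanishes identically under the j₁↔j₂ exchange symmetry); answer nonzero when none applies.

m-sum: m₁+m₂ = 1+(-3/2) = -1/2, M = -3/2  ✗ ⇒ coefficient is 0

m_sum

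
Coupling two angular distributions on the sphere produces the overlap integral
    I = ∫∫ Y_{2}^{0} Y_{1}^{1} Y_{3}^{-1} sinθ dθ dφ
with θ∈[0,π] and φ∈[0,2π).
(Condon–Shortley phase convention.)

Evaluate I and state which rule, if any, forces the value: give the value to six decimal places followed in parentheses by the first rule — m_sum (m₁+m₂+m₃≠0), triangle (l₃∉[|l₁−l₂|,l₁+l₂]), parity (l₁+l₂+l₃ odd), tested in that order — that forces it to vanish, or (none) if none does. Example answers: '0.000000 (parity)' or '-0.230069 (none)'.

-0.202301 (none)

Checks pass: Σm=0; 6 even; l₃=3∈[1,3].
(2·2+1)(2·1+1)(2·3+1) = 105
Δ: 0! 4! 2! / 7! → 1/105
sum: t=0:+1/4 = 1/4
3j²(2 1 3; 0 0 0) = Δ·Π!·Σ² = 3/35  (sign -1)
sum: t=0:+1/8 = 1/8
3j²(2 1 3; 0 1 -1) = Δ·Π!·Σ² = 2/35  (sign +1)
combine: 4πI² = 105·3/35·2/35 = 18/35
take √, sign -1: I = -0.20230066
No selection rule forces the value: the integral is nonzero (none).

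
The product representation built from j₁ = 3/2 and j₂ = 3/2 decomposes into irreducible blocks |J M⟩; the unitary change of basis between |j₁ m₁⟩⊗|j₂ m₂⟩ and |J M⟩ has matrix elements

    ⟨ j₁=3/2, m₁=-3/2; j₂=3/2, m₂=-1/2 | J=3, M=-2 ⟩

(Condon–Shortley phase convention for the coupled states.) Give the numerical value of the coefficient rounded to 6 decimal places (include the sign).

triangle: 0!*3!*3!/7! = 36/5040
(j±m)!: 0!*3!*1!*2!*1!*5! = 1440
prefactor² = (2J+1)*Δ*N² = 72
  k=0: +1/(0!*0!*3!*1!*0!*2!) = 1/12
Σ = 1/12  ⇒  CG² = 72*(1/12)² = 1/2
CG = +√(1/2) = +0.707107

+0.707107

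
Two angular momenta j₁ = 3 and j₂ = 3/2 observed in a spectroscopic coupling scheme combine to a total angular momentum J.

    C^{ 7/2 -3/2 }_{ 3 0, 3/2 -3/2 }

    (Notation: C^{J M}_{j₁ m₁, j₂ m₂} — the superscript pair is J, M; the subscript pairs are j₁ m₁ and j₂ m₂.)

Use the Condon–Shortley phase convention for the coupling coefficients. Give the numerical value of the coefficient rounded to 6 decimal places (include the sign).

√[8·1!5!2!/9! · 3!3!0!3!2!5!] = √(1920/7)
  +(−1)^0/∏(0,1,3,0,2,2)! = 1/24  (running 1/24)
⟨..|..⟩ = √(1920/7)·(1/24) = +0.690066

+0.690066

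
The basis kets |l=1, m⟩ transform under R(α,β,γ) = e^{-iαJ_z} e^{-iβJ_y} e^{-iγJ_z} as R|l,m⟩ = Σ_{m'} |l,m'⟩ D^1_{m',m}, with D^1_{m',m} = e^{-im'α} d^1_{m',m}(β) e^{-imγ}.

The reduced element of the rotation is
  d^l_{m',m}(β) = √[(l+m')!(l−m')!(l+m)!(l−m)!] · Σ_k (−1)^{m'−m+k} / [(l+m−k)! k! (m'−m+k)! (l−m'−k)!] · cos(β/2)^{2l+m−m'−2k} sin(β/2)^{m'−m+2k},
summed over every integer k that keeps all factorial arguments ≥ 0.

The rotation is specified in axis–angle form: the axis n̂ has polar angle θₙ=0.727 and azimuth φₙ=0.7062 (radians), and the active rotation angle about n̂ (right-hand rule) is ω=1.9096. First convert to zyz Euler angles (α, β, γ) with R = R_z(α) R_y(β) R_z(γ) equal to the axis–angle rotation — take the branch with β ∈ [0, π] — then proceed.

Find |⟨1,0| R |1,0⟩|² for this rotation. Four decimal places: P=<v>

P=0.1693

Axis–angle → zyz. n̂ = (sinθₙcosφₙ, sinθₙsinφₙ, cosθₙ) = (+0.505674, +0.431311, +0.747172), ω = 1.9096.
R = I cosω + sinω [n̂]ₓ + (1−cosω) n̂n̂ᵀ gives
  R = [+0.008333, -0.414107, +0.910190; +0.995288, -0.084502, -0.047557; +0.096607, +0.906298, +0.411451]
β = atan2(√(R₁₃²+R₂₃²), R₃₃) = 1.146751; α = atan2(R₂₃, R₁₃) mod 2π = 6.230983; γ = atan2(R₃₂, −R₃₁) mod 2π = 1.676990
D^1_{0,0}(6.2310,1.1468,1.6770) = e^{-i·0·6.2310}·d^1_{0,0}(1.1468)·e^{-i·0·1.6770}. Compute d first:
c=cos(1.146751/2)=0.840075, s=sin(1.146751/2)=0.542471; N=√[1·1·1·1]=1.000000
k∈{0,1} keeps every argument non-negative
  k=0: (−1)^0·1.0000/(1)·0.8401^2·0.5425^0 = +0.705726
  k=1: (−1)^1·1.0000/(1)·0.8401^0·0.5425^2 = -0.294274
d^1_{0,0}(1.1468) = +0.705726 -0.294274 = +0.411451
|D^1_{0,0}|² = |d^1_{0,0}(β)|² = (+0.411451)² = 0.169292 (the z-rotation phases have unit modulus)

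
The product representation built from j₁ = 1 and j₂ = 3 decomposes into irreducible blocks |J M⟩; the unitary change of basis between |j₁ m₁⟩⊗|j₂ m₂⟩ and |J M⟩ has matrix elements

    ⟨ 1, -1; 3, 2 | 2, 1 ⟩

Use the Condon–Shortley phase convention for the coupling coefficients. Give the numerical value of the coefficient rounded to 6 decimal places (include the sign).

+0.690066

j₁+j₂−J=2  J+j₁−j₂=0  J−j₁+j₂=4  j₁+j₂+J+1=7
(j₁±m₁, j₂±m₂, J±M) = (0,2,5,1,3,1)
P² = 480/7
sum k=2..2:
  [2] +1/12 = 1/12
S = 1/12
C² = P²·S² = 10/21 ; C = +0.690066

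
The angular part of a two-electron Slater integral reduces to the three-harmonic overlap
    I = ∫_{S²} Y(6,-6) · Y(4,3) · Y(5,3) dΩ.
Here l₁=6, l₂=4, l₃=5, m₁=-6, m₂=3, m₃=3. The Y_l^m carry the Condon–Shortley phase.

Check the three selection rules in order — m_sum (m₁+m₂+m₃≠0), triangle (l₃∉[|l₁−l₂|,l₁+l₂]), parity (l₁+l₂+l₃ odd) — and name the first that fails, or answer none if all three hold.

parity

m₁+m₂+m₃ = -6 + 3 + 3 = 0  ✓
triangle: |6−4|=2 ≤ l₃=5 ≤ 6+4=10  ✓
parity: l₁+l₂+l₃ = 15 is odd  ✗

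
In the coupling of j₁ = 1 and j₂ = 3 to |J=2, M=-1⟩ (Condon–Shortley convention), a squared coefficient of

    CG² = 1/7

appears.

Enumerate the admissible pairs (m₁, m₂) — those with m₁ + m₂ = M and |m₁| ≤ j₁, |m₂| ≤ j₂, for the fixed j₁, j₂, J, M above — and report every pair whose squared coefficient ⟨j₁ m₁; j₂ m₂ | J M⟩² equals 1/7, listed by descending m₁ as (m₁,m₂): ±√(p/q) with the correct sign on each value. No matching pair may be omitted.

(-1,0): +√(1/7)

Admissible pairs with m₁+m₂ = M = -1: (-1,0), (0,-1), (1,-2)
  (m₁,m₂)=(1,-2): CG² = 10/21, CG = +√(10/21)
  (m₁,m₂)=(0,-1): CG² = 8/21, CG = −√(8/21)
  (m₁,m₂)=(-1,0): CG² = 1/7, CG = +√(1/7)   ← matches the target
Pairs with CG² = 1/7: (-1,0): +√(1/7)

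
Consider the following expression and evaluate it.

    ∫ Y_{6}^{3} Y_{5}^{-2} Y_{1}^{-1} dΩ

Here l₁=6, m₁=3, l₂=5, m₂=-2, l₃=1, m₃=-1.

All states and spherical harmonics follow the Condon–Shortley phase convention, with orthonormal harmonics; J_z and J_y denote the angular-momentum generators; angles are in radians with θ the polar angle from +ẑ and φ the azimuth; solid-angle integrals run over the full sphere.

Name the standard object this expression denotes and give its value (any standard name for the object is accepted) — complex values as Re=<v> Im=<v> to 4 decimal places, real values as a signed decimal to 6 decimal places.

Gaunt coefficient, -0.245154

This is a Gaunt coefficient — the integral of a triple product of spherical harmonics over the sphere.
m-sum 0 ✓  L=12 even ✓  1≤1≤11 ✓
Π(2lᵢ+1) = 13×11×3 = 429
triangle coeff Δ(6,5,1) = 1/858
Σ_t [5,5]: t=5:−1/14400 = -1/14400
(3j)²=6/143 [(6 5 1; 0 0 0)], sign=+1
Σ_t [3,3]: t=3:−1/60480 = -1/60480
(3j)²=6/143 [(6 5 1; 3 -2 -1)], sign=-1
⇒ 4πI² = 108/143
I = (-1)√(108/143/(4π)) = -0.24515397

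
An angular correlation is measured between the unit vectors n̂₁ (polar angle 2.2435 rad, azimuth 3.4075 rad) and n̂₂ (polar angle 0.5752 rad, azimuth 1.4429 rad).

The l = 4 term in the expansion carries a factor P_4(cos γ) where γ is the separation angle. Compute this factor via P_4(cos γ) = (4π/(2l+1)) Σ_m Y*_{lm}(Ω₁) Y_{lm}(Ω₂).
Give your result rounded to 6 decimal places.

-0.420796

Addition theorem: P_4(cos γ) = (4π/9) Σ_m Y*_{lm}(Ω₁) Y_{lm}(Ω₂), m = −4…4:
  m=-4: (0.080437, 0.144763) × (0.033795, 0.018974) = (-0.000028, 0.006418)  (running Σ = (-0.000028, 0.006418))
  m=-3: (0.260597, 0.267101) × (-0.063295, 0.156788) = (-0.058373, 0.023952)  (running Σ = (-0.058401, 0.030371))
  m=-2: (0.302983, 0.178263) × (-0.376254, -0.098399) = (-0.096458, -0.096885)  (running Σ = (-0.154859, -0.066514))
  m=-1: (-0.062777, -0.017098) × (0.053116, -0.413037) = (-0.010397, 0.025021)  (running Σ = (-0.165256, -0.041493))
  m=0: (-0.356676, -0.000000) × (-0.081694, 0.000000) = (0.029138, 0.000000)  (running Σ = (-0.136117, -0.041493))
  m=1: (0.062777, -0.017098) × (-0.053116, -0.413037) = (-0.010397, -0.025021)  (running Σ = (-0.146514, -0.066514))
  m=2: (0.302983, -0.178263) × (-0.376254, 0.098399) = (-0.096458, 0.096885)  (running Σ = (-0.242972, 0.030371))
  m=3: (-0.260597, 0.267101) × (0.063295, 0.156788) = (-0.058373, -0.023952)  (running Σ = (-0.301345, 0.006418))
  m=4: (0.080437, -0.144763) × (0.033795, -0.018974) = (-0.000028, -0.006418)  (running Σ = (-0.301373, -0.000000))
Total Σ_m = (-0.301373, -0.000000). Multiply by 1.396263: (-0.420796, -0.000000). P_4(cos γ) = -0.420796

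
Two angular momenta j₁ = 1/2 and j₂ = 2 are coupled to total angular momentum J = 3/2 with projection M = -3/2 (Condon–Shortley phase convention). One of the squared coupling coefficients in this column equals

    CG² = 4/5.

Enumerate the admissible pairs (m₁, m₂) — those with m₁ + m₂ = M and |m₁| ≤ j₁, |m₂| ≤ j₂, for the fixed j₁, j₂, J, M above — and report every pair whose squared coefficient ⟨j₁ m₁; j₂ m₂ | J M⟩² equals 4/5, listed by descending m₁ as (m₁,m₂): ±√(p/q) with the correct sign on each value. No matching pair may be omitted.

(1/2,-2): +√(4/5)

Admissible pairs with m₁+m₂ = M = -3/2: (-1/2,-1), (1/2,-2)
  (m₁,m₂)=(1/2,-2): CG² = 4/5, CG = +√(4/5)   ← matches the target
  (m₁,m₂)=(-1/2,-1): CG² = 1/5, CG = −√(1/5)
Pairs with CG² = 4/5: (1/2,-2): +√(4/5)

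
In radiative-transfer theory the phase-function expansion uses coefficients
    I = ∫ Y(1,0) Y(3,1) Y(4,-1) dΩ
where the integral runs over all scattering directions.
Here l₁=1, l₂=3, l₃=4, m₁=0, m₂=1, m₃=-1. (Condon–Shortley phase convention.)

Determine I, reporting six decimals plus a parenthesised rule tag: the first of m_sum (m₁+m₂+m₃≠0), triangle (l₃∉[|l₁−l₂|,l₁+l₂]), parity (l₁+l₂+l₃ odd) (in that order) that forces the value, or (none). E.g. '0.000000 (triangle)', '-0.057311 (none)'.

Checks pass: Σm=0; 8 even; l₃=4∈[2,4].
(2·1+1)(2·3+1)(2·4+1) = 189
Δ: 0! 2! 6! / 9! → 1/252
sum: t=0:+1/36 = 1/36
3j²(1 3 4; 0 0 0) = Δ·Π!·Σ² = 4/63  (sign +1)
sum: t=0:+1/48 = 1/48
3j²(1 3 4; 0 1 -1) = Δ·Π!·Σ² = 5/84  (sign -1)
combine: 4πI² = 189·4/63·5/84 = 5/7
take √, sign -1: I = -0.23841361
No selection rule forces the value: the integral is nonzero (none).

-0.238414 (none)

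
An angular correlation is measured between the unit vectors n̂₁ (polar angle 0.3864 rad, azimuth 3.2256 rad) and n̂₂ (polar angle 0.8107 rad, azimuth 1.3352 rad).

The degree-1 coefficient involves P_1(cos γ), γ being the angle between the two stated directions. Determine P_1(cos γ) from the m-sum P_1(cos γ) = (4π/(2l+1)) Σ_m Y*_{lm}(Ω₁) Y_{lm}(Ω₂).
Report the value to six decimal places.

0.552377

Term-by-term m-sum for l=1 (normalisation 4π/3 = 4.188790):
  m=-1: (-0.12974 - 0.01093j) × (0.05845 - 0.24349j) = -0.01024 + 0.03095j  (running Σ = -0.01024 + 0.03095j)
  m=0: (0.45258 + 0.00000j) × (0.33664 + 0.00000j) = 0.15236 + 0.00000j  (running Σ = 0.14211 + 0.03095j)
  m=1: (0.12974 - 0.01093j) × (-0.05845 - 0.24349j) = -0.01024 - 0.03095j  (running Σ = 0.13187 + 0.00000j)
Total Σ_m = 0.13187 + 0.00000j. Multiply by 4.188790: 0.55238 + 0.00000j. P_1(cos γ) = 0.552377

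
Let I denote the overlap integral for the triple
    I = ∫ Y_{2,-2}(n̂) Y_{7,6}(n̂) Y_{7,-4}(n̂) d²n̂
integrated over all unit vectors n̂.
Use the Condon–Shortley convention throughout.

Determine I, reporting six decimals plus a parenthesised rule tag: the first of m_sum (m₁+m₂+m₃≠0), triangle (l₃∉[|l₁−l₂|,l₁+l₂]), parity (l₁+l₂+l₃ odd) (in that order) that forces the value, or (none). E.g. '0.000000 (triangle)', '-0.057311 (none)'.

m-sum 0 ✓  L=16 even ✓  5≤7≤9 ✓
Π(2lᵢ+1) = 5×15×15 = 1125
triangle coeff Δ(2,7,7) = 1/185640
Σ_t [0,2]: t=0:+1/2419200 t=1:−1/518400 t=2:+1/2419200 = -1/907200
(3j)²=56/3315 [(2 7 7; 0 0 0)], sign=+1
Σ_t [2,2]: t=2:+1/159667200 = 1/159667200
(3j)²=9/1190 [(2 7 7; -2 6 -4)], sign=-1
⇒ 4πI² = 540/3757
I = (-1)√(540/3757/(4π)) = -0.10694768
No selection rule forces the value: the integral is nonzero (none).

-0.106948 (none)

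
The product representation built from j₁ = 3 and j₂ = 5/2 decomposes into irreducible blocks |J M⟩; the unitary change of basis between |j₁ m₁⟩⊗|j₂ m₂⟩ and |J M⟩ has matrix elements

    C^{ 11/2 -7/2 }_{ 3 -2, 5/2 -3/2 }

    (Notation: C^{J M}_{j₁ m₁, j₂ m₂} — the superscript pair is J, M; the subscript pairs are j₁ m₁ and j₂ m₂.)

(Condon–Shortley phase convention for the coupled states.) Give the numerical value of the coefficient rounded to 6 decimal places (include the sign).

j₁+j₂−J=0  J+j₁−j₂=6  J−j₁+j₂=5  j₁+j₂+J+1=12
(j₁±m₁, j₂±m₂, J±M) = (1,5,1,4,2,9)
P² = 49766400/11
sum k=0..0:
  [0] +1/2880 = 1/2880
S = 1/2880
C² = P²·S² = 6/11 ; C = +0.738549

+√(6/11) ≈ +0.738549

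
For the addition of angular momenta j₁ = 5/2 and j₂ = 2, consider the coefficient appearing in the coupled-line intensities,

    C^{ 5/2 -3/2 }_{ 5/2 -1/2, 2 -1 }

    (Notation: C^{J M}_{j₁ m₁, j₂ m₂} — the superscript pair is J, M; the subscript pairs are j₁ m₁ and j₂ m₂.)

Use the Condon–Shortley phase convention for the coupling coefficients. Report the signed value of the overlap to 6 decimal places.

j₁+j₂−J=2  J+j₁−j₂=3  J−j₁+j₂=2  j₁+j₂+J+1=8
(j₁±m₁, j₂±m₂, J±M) = (2,3,1,3,1,4)
P² = 216/35
sum k=0..1:
  [0] +1/12 = 1/12
  [1] −1/4 = -1/4
S = -1/6
C² = P²·S² = 6/35 ; C = -0.414039

−√(6/35) ≈ -0.414039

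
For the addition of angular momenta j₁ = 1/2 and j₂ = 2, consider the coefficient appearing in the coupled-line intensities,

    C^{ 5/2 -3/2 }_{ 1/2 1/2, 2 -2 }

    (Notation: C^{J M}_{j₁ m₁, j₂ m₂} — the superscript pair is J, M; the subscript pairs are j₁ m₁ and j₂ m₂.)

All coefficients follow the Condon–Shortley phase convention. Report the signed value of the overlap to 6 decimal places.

+√(1/5) = +0.447214

j₁+j₂−J=0  J+j₁−j₂=1  J−j₁+j₂=4  j₁+j₂+J+1=6
(j₁±m₁, j₂±m₂, J±M) = (1,0,0,4,1,4)
P² = 576/5
sum k=0..0:
  [0] +1/24 = 1/24
S = 1/24
C² = P²·S² = 1/5 ; C = +0.447214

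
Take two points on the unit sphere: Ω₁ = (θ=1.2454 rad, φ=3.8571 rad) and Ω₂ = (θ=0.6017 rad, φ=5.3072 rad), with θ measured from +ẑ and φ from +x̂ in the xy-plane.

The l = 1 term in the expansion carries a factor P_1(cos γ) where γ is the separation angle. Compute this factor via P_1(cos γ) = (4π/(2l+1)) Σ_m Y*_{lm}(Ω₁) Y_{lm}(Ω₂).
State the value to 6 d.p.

0.328117

Expand P_1 via completeness: Σ_{m} conj(Y_{1,m}) at Ω₁ times Y_{1,m} at Ω₂ —
  m=-1: (-0.247081, -0.214751) × (0.109585, 0.161978) = (0.007708, -0.063555)  (running Σ = (0.007708, -0.063555))
  m=0: (0.156199, -0.000000) × (0.402791, 0.000000) = (0.062915, 0.000000)  (running Σ = (0.070624, -0.063555))
  m=1: (0.247081, -0.214751) × (-0.109585, 0.161978) = (0.007708, 0.063555)  (running Σ = (0.078332, 0.000000))
Total Σ_m = (0.078332, 0.000000). Multiply by 4.188790: (0.328117, 0.000000). P_1(cos γ) = 0.328117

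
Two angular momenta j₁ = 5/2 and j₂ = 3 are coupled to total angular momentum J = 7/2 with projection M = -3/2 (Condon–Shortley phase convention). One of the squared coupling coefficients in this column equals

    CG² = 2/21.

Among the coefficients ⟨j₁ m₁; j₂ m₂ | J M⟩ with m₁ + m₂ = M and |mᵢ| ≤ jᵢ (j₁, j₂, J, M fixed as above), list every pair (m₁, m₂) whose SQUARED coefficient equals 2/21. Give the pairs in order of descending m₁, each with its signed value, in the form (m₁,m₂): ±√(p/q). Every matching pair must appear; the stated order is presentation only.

Admissible pairs with m₁+m₂ = M = -3/2: (-5/2,1), (-3/2,0), (-1/2,-1), (1/2,-2), (3/2,-3)
  (m₁,m₂)=(3/2,-3): CG² = 2/7, CG = +√(2/7)
  (m₁,m₂)=(1/2,-2): CG² = 2/21, CG = +√(2/21)   ← matches the target
  (m₁,m₂)=(-1/2,-1): CG² = 5/21, CG = −√(5/21)
  (m₁,m₂)=(-3/2,0): CG² = 0/1, CG = 0
  (m₁,m₂)=(-5/2,1): CG² = 8/21, CG = +√(8/21)
Pairs with CG² = 2/21: (1/2,-2): +√(2/21)

(1/2,-2): +√(2/21)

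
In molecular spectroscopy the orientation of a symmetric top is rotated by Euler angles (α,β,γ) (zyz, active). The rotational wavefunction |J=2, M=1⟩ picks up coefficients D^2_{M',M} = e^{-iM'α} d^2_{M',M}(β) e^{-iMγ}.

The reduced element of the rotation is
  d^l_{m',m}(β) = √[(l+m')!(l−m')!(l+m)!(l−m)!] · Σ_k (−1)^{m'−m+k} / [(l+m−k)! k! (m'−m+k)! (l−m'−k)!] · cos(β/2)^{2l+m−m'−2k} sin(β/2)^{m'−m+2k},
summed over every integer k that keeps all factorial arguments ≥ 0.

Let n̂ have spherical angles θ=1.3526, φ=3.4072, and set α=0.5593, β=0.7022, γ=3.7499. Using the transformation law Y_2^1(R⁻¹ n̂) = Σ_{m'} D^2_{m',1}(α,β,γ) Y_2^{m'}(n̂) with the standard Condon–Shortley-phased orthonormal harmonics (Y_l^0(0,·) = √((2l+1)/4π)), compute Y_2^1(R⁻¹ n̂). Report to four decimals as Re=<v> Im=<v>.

Re=0.1824 Im=-0.2437

Need the full column D^2_{m',1} for m'=−2..2 at α=0.5593, β=0.7022, γ=3.7499.
cos(β/2)=0.938995, sin(β/2)=0.343931
d^2_{-2,1}: single k=3 term ⇒ +0.076402;  D = -0.066669-0.037317i
d^2_{-1,1}: k∈[2..3] ⇒ +0.312889 -0.013992 = +0.298897;  D = -0.298538+0.014642i
d^2_{0,1}: k∈[1..2] ⇒ +0.697488 -0.093573 = +0.603914;  D = -0.495582+0.345125i
d^2_{1,1}: k∈[0..1] ⇒ +0.777415 -0.312889 = +0.464526;  D = -0.182259+0.427278i
d^2_{2,1}: single k=0 term ⇒ -0.569496;  D = -0.088544-0.562571i
Y_2^{m'}(θ=1.3526,φ=3.4072) and Σ D·Y over m':
  (-0.0667-0.0373i)·(+0.3174-0.1865i)  (-0.2985+0.0146i)·(-0.1575+0.0429i)  (-0.4956+0.3451i)·(-0.2711+0.0000i)  (-0.1823+0.4273i)·(+0.1575+0.0429i)  (-0.0885-0.5626i)·(+0.3174+0.1865i)
Y_2^1(R⁻¹ n̂) = +0.182404-0.243652i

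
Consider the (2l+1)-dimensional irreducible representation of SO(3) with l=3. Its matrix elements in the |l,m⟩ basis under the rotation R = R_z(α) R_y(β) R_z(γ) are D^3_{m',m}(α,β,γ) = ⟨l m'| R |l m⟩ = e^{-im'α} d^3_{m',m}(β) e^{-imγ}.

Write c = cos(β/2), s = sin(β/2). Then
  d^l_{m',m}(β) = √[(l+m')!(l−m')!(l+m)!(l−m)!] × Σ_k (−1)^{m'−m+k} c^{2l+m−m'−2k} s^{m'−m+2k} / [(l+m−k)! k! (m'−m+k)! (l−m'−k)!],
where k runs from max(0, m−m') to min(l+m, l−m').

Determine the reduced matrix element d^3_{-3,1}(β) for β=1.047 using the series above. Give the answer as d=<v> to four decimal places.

d^3_{-3,1}(β=1.0470) via the finite sum:
Half-angle: c=0.866075, s=0.499914. N=√(1·720·24·2)=185.903201
k∈{4} keeps every argument non-negative
  k=4: (−1)^0·185.9032/(48)·0.8661^2·0.4999^4 = +0.181443
d^3_{-3,1}(1.0470) = +0.181443

d=0.1814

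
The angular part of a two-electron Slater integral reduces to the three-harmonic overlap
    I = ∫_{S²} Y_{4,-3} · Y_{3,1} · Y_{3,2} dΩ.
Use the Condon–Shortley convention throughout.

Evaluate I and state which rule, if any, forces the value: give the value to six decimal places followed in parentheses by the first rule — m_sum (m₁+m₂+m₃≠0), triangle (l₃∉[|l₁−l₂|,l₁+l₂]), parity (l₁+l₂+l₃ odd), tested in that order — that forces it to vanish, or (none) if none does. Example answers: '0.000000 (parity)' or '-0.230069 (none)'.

-0.095955 (none)

Checks pass: Σm=0; 10 even; l₃=3∈[1,7].
(2·4+1)(2·3+1)(2·3+1) = 441
Δ: 4! 4! 2! / 11! → 1/34650
sum: t=1:−1/72 t=2:+1/16 t=3:−1/72 = 5/144
3j²(4 3 3; 0 0 0) = Δ·Π!·Σ² = 2/77  (sign -1)
sum: t=3:−1/144 t=4:+1/288 = -1/288
3j²(4 3 3; -3 1 2) = Δ·Π!·Σ² = 1/99  (sign +1)
combine: 4πI² = 441·2/77·1/99 = 14/121
take √, sign -1: I = -0.09595473
No selection rule forces the value: the integral is nonzero (none).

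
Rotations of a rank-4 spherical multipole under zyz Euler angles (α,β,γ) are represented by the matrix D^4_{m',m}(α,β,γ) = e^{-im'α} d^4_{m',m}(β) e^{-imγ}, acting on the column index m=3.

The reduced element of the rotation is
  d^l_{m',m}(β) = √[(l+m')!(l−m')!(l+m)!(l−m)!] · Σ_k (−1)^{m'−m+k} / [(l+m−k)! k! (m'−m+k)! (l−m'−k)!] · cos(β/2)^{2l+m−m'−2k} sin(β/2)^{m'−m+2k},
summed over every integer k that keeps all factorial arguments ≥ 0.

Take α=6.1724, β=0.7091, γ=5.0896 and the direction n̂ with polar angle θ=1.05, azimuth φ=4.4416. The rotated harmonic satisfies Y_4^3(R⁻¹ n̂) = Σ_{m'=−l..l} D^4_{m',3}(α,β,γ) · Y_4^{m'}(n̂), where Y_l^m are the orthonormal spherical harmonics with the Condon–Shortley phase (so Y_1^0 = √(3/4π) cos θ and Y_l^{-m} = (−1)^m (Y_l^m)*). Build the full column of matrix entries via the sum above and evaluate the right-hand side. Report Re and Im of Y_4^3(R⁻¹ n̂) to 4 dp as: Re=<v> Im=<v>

Need the full column D^4_{m',3} for m'=−4..4 at α=6.1724, β=0.7091, γ=5.0896.
cos(β/2)=0.937803, sin(β/2)=0.347168
d^4_{-4,3}: single k=7 term ⇒ +0.001612;  D = -0.001612+0.000006i
d^4_{-3,3}: k∈[6..7] ⇒ +0.010779 -0.000211 = +0.010568;  D = -0.010507-0.001127i
d^4_{-2,3}: k∈[5..6] ⇒ +0.046690 -0.002133 = +0.044557;  D = -0.043506-0.009619i
d^4_{-1,3}: k∈[4..5] ⇒ +0.148637 -0.012222 = +0.136415;  D = -0.129126-0.043995i
d^4_{0,3}: k∈[3..4] ⇒ +0.359122 -0.049215 = +0.309907;  D = -0.280499-0.131767i
d^4_{1,3}: k∈[2..3] ⇒ +0.650758 -0.148637 = +0.502122;  D = -0.428085-0.262431i
d^4_{2,3}: k∈[1..2] ⇒ +0.828676 -0.340693 = +0.487983;  D = -0.385283-0.299473i
d^4_{3,3}: k∈[0..1] ⇒ +0.598263 -0.573915 = +0.024348;  D = -0.017454-0.016976i
d^4_{4,3}: single k=0 term ⇒ -0.626420;  D = +0.398011+0.483725i
Y_4^{m'}(θ=1.05,φ=4.4416) and Σ D·Y over m':
  (-0.0016+0.0000i)·(+0.1174+0.2213i)  (-0.0105-0.0011i)·(+0.2951-0.2796i)  (-0.0435-0.0096i)·(-0.1581-0.0951i)  (-0.1291-0.0440i)·(+0.0692-0.2493i)  (-0.2805-0.1318i)·(-0.2414+0.0000i)  (-0.4281-0.2624i)·(-0.0692-0.2493i)  (-0.3853-0.2995i)·(-0.1581+0.0951i)  (-0.0175-0.0170i)·(-0.2951-0.2796i)  (+0.3980+0.4837i)·(+0.1174-0.2213i)
Y_4^3(R⁻¹ n̂) = +0.257964+0.183010i

Re=0.2580 Im=0.1830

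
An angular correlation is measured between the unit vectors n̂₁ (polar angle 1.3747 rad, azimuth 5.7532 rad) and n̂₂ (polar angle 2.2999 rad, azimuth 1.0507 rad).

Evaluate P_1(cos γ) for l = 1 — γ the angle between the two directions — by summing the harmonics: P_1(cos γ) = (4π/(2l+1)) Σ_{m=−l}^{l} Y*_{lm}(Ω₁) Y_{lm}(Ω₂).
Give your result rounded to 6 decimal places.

Addition theorem: P_1(cos γ) = (4π/3) Σ_m Y*_{lm}(Ω₁) Y_{lm}(Ω₂), m = −1…1:
  [-1]  conj(Y_{1,-1})(Ω₁) = +0.292384-0.171307i ; Y_{1,-1}(Ω₂) = +0.128048-0.223590i ; Δ = -0.000863-0.087310i
  [+0]  conj(Y_{1,0})(Ω₁) = +0.095200-0.000000i ; Y_{1,0}(Ω₂) = -0.325508+0.000000i ; Δ = -0.030988+0.000000i
  [+1]  conj(Y_{1,1})(Ω₁) = -0.292384-0.171307i ; Y_{1,1}(Ω₂) = -0.128048-0.223590i ; Δ = -0.000863+0.087310i
Accumulated sum -0.032715+0.000000i; after 4π/(2l+1) scaling, -0.137037+0.000000i ⇒ P_1 = -0.137037

-0.137037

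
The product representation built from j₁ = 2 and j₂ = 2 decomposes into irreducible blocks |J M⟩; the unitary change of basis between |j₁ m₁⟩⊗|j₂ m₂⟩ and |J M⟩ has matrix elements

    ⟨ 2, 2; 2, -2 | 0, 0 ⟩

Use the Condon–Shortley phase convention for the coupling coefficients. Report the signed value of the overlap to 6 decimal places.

j₁+j₂−J=4  J+j₁−j₂=0  J−j₁+j₂=0  j₁+j₂+J+1=5
(j₁±m₁, j₂±m₂, J±M) = (4,0,0,4,0,0)
P² = 576/5
sum k=0..0:
  [0] +1/24 = 1/24
S = 1/24
C² = P²·S² = 1/5 ; C = +0.447214

+0.447214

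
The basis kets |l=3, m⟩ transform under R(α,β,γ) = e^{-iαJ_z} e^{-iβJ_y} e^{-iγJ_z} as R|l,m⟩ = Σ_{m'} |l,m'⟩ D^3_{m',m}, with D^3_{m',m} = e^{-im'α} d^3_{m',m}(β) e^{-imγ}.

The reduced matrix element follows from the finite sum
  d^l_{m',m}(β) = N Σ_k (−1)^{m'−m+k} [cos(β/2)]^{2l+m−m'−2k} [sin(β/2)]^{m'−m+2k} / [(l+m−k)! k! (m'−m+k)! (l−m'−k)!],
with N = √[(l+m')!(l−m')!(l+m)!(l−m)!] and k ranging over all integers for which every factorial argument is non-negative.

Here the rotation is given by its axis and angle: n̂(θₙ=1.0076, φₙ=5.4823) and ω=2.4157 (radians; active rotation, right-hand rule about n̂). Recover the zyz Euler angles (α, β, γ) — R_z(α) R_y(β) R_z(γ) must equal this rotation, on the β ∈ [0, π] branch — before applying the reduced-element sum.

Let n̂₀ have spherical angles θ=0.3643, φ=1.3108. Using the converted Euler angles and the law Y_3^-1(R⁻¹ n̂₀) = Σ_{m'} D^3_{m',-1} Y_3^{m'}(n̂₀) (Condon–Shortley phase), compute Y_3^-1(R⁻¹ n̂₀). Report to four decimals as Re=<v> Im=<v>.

Axis–angle → zyz. n̂ = (sinθₙcosφₙ, sinθₙsinφₙ, cosθₙ) = (+0.588565, -0.607084, +0.533892), ω = 2.4157.
R = I cosω + sinω [n̂]ₓ + (1−cosω) n̂n̂ᵀ gives
  R = [-0.142416, -0.978941, +0.146261; -0.270143, -0.103715, -0.957218; +0.952229, -0.175835, -0.249683]
β = atan2(√(R₁₃²+R₂₃²), R₃₃) = 1.823150; α = atan2(R₂₃, R₁₃) mod 2π = 4.864014; γ = atan2(R₃₂, −R₃₁) mod 2π = 3.324192
Need the full column D^3_{m',-1} for m'=−3..3 at α=4.8640, β=1.8231, γ=3.3242.
cos(β/2)=0.612502, sin(β/2)=0.790469
d^3_{-3,-1}: single k=2 term ⇒ +0.340600;  D = +0.202714-0.273707i
d^3_{-2,-1}: k∈[1..2] ⇒ +0.215487 -0.717806 = -0.502318;  D = -0.444190-0.234562i
d^3_{-1,-1}: k∈[0..2] ⇒ +0.052801 -0.703541 +0.878832 = +0.228092;  D = -0.074823+0.215471i
d^3_{0,-1}: k∈[0..2] ⇒ -0.236054 +1.179475 -0.654821 = +0.288599;  D = -0.283801-0.052406i
d^3_{1,-1}: k∈[0..2] ⇒ +0.527655 -1.171776 +0.243955 = -0.400165;  D = -0.012393+0.399973i
d^3_{2,-1}: k∈[0..1] ⇒ -0.717806 +0.597767 = -0.120038;  D = -0.119166+0.014448i
d^3_{3,-1}: single k=0 term ⇒ +0.567284;  D = +0.152556+0.546386i
Y_3^{m'}(θ=0.3643,φ=1.3108) and Σ D·Y over m':
  (+0.2027-0.2737i)·(-0.0133+0.0134i)  (-0.4442-0.2346i)·(-0.1052-0.0602i)  (-0.0748+0.2155i)·(+0.0996-0.3745i)  (-0.2838-0.0524i)·(+0.4760+0.0000i)  (-0.0124+0.4000i)·(-0.0996-0.3745i)  (-0.1192+0.0144i)·(-0.1052+0.0602i)  (+0.1526+0.5464i)·(+0.0133+0.0134i)
Y_3^-1(R⁻¹ n̂) = +0.129091+0.047716i

Re=0.1291 Im=0.0477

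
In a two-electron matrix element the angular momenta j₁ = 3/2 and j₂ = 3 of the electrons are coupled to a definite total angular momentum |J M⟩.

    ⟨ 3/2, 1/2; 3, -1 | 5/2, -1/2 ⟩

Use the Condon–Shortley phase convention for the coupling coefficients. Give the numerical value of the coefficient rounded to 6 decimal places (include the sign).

j₁+j₂−J=2  J+j₁−j₂=1  J−j₁+j₂=4  j₁+j₂+J+1=8
(j₁±m₁, j₂±m₂, J±M) = (2,1,2,4,2,3)
P² = 288/35
sum k=0..1:
  [0] +1/8 = 1/8
  [1] −1/6 = -1/6
S = -1/24
C² = P²·S² = 1/70 ; C = -0.119523

−√(1/70) = -0.119523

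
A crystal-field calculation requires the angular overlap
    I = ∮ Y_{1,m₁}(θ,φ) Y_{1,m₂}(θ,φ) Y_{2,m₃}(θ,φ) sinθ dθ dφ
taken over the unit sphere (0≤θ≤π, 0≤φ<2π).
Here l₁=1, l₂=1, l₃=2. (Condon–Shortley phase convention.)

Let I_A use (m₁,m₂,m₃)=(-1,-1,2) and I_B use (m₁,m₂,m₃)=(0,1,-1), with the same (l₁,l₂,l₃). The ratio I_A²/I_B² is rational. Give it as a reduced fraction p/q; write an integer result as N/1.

2/1

Shared (l₁,l₂,l₃)=(1,1,2): N and (l;000)² cancel in I_A²/I_B².
A: Δ = 0!·2!·2!/5! = 1/30; Racah Σ t=0..0: t=0:+1/4 = 1/4; ⇒ 3j(1 1 2; -1 -1 2)² = 1/5, sgn +1
B: Δ = 0!·2!·2!/5! = 1/30; Racah Σ t=0..0: t=0:+1/2 = 1/2; ⇒ 3j(1 1 2; 0 1 -1)² = 1/10, sgn -1
I_A²/I_B² = (1/5)/(1/10) = 2/1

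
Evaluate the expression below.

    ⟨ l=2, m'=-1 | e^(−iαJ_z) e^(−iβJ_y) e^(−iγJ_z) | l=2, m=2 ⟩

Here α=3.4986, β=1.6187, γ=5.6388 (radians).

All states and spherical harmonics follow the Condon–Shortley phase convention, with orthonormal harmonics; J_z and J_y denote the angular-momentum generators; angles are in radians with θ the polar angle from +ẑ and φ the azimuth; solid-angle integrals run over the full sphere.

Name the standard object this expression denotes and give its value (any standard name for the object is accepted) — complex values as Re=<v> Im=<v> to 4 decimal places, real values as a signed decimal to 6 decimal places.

This is a Wigner D-matrix element — the rotation-matrix element ⟨l m'| R(α,β,γ) |l m⟩ in the angular-momentum basis.
D^2_{-1,2}(3.4986,1.6187,5.6388) = e^{-i·-1·3.4986}·d^2_{-1,2}(1.6187)·e^{-i·2·5.6388}. Compute d first:
c=cos(1.618700/2)=0.689969, s=sin(1.618700/2)=0.723839; N=√[1·6·24·1]=12.000000
The bounds max(0,m−m')=3 and min(l+m,l−m')=3 give 1 term
  k=3: (−1)^0·12.0000/(6)·0.6900^1·0.7238^3 = +0.523342
d^2_{-1,2}(1.6187) = +0.523342
D = (-0.936947-0.349472i)·(+0.523342)·(+0.278302+0.960494i) = +0.039204-0.521871i

Wigner D-matrix element, Re=0.0392 Im=-0.5219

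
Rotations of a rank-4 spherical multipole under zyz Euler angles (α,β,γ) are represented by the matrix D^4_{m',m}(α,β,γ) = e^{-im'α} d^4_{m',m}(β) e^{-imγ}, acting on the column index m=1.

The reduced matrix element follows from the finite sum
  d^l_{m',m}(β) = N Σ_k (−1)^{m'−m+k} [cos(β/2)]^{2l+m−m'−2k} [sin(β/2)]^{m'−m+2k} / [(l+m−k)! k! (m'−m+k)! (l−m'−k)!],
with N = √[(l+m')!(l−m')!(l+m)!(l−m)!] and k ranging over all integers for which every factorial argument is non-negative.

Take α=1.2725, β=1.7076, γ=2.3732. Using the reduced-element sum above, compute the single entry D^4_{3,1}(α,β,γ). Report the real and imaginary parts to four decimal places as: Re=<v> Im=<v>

Re=-0.4314 Im=-0.0400

D^4_{3,1}(1.2725,1.7076,2.3732) = e^{-i·3·1.2725}·d^4_{3,1}(1.7076)·e^{-i·1·2.3732}. Compute d first:
With c≡cos(β/2)=0.657124 and s≡sin(β/2)=0.753783, N=[5040·1·120·6]^{1/2}=1904.940944
k∈{0,1} keeps every argument non-negative
  k=0: (−1)^2·1904.9409/(240)·0.6571^6·0.7538^2 = +0.363116
  k=1: (−1)^3·1904.9409/(144)·0.6571^4·0.7538^4 = -0.796328
d^4_{3,1}(1.7076) = +0.363116 -0.796328 = -0.433213
Phases: e^{-i·(3)·1.2725}=-0.780140+0.625605i, e^{-i·(1)·2.3732}=-0.719029-0.694980i ⇒ D=-0.431361-0.040009i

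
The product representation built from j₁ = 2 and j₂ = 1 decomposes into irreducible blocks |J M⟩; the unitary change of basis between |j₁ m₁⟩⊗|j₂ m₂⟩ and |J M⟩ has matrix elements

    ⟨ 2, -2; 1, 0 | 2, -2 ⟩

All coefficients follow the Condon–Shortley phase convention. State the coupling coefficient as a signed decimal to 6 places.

j₁+j₂−J=1  J+j₁−j₂=3  J−j₁+j₂=1  j₁+j₂+J+1=6
(j₁±m₁, j₂±m₂, J±M) = (0,4,1,1,0,4)
P² = 24
sum k=1..1:
  [1] −1/6 = -1/6
S = -1/6
C² = P²·S² = 2/3 ; C = -0.816497

-0.816497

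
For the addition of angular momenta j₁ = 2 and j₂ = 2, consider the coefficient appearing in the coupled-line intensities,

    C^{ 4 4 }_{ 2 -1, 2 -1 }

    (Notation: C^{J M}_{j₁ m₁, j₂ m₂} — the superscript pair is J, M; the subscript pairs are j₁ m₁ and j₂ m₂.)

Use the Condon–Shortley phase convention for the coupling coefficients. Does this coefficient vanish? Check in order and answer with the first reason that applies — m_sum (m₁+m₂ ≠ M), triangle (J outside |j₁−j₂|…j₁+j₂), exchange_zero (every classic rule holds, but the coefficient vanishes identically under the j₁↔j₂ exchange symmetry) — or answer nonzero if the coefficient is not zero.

m-sum: m₁+m₂ = -1+(-1) = -2, M = 4  ✗ ⇒ coefficient is 0

m_sum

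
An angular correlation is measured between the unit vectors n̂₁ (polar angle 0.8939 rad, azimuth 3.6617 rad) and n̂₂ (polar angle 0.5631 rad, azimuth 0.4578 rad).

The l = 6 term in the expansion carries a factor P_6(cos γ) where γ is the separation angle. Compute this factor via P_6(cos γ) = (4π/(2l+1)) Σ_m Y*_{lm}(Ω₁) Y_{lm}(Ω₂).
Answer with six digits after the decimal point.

-0.230012

Expand P_6 via completeness: Σ_{m} conj(Y_{6,m}) at Ω₁ times Y_{6,m} at Ω₂ —
  term(m=-6) = +0.001128+0.000442i   from Y*(Ω₁)=-0.108366+0.002270i, Y(Ω₂)=-0.010318-0.004299i
  term(m=-5) = -0.017615-0.005672i   from Y*(Ω₁)=+0.258614-0.155392i, Y(Ω₂)=-0.040361-0.046185i
  term(m=-4) = +0.084197+0.021430i   from Y*(Ω₁)=-0.213106+0.381312i, Y(Ω₂)=-0.051209-0.192189i
  term(m=-3) = -0.101865-0.019266i   from Y*(Ω₁)=-0.002664-0.254293i, Y(Ω₂)=+0.079949-0.399743i
  term(m=-2) = -0.089549-0.011217i   from Y*(Ω₁)=-0.098381-0.167686i, Y(Ω₂)=+0.282847-0.368082i
  term(m=-1) = +0.026586+0.001659i   from Y*(Ω₁)=+0.295092+0.169000i, Y(Ω₂)=+0.070267-0.034621i
  term(m=+0) = -0.043713+0.000000i   from Y*(Ω₁)=+0.105403-0.000000i, Y(Ω₂)=-0.414725+0.000000i
  term(m=+1) = +0.026586-0.001659i   from Y*(Ω₁)=-0.295092+0.169000i, Y(Ω₂)=-0.070267-0.034621i
  term(m=+2) = -0.089549+0.011217i   from Y*(Ω₁)=-0.098381+0.167686i, Y(Ω₂)=+0.282847+0.368082i
  term(m=+3) = -0.101865+0.019266i   from Y*(Ω₁)=+0.002664-0.254293i, Y(Ω₂)=-0.079949-0.399743i
  term(m=+4) = +0.084197-0.021430i   from Y*(Ω₁)=-0.213106-0.381312i, Y(Ω₂)=-0.051209+0.192189i
  term(m=+5) = -0.017615+0.005672i   from Y*(Ω₁)=-0.258614-0.155392i, Y(Ω₂)=+0.040361-0.046185i
  term(m=+6) = +0.001128-0.000442i   from Y*(Ω₁)=-0.108366-0.002270i, Y(Ω₂)=-0.010318+0.004299i
Total Σ_m = -0.237949-0.000000i. Multiply by 0.966644: -0.230012-0.000000i. P_6(cos γ) = -0.230012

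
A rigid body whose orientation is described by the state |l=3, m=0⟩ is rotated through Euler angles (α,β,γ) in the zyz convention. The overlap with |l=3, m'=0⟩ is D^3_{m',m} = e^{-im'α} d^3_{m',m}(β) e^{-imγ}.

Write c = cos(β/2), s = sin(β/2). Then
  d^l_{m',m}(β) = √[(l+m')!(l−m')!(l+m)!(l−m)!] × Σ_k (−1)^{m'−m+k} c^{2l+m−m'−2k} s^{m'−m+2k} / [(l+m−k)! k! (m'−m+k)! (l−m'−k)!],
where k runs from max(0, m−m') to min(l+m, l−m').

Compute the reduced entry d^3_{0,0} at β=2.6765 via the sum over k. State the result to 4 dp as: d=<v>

d=-0.4443

d^3_{0,0}(β=2.6765) via the finite sum:
Half-angle: c=0.230456, s=0.973083. N=√(6·6·6·6)=36.000000
k: max(0,(0)−(0))=0 … min(3+(0),3−(0))=3
  k=0: (−1)^0·36.0000/(36)·0.2305^6·0.9731^0 = +0.000150
  k=1: (−1)^1·36.0000/(4)·0.2305^4·0.9731^2 = -0.024038
  k=2: (−1)^2·36.0000/(4)·0.2305^2·0.9731^4 = +0.428566
  k=3: (−1)^3·36.0000/(36)·0.2305^0·0.9731^6 = -0.848982
d^3_{0,0}(2.6765) = +0.000150 -0.024038 +0.428566 -0.848982 = -0.444304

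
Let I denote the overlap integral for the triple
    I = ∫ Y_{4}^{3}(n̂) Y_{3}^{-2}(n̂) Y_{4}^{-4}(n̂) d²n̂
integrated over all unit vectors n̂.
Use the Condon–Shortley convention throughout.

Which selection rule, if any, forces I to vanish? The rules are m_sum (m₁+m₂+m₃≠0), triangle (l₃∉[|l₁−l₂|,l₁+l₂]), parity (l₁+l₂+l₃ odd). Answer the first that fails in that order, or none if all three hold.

m_sum

m₁+m₂+m₃ = 3 − 2 − 4 = -3  ✗
triangle: |4−3|=1 ≤ l₃=4 ≤ 4+3=7
parity: l₁+l₂+l₃ = 11 is odd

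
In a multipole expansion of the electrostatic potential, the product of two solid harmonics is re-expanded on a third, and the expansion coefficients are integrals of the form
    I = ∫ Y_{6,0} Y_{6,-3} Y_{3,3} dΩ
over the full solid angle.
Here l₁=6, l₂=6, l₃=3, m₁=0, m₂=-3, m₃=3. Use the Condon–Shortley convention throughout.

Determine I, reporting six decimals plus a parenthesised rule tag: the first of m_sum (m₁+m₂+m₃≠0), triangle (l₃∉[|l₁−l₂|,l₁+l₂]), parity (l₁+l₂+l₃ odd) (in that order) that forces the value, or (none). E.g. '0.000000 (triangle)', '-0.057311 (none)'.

l₁+l₂+l₃=15 is odd: 3j(l;000)=0 ⇒ I=0

0.000000 (parity)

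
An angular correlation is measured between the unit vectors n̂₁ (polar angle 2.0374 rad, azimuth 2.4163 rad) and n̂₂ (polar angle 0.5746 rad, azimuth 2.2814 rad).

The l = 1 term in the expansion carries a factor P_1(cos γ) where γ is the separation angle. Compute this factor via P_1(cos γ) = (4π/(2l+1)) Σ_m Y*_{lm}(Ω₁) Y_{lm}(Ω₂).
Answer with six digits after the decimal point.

Summing Y*_{l m}(θ₁,φ₁)·Y_{l m}(θ₂,φ₂) over m ∈ [−1, 1]; prefactor 4π/(2·1+1) = 4.188790:
  m=-1: Y*=(-0.230898, 0.204685)  Y=(-0.122485, -0.142328)  product (0.057414, 0.007792)
  m=+0: Y*=(-0.219801, -0.000000)  Y=(0.410138, 0.000000)  product (-0.090149, -0.000000)
  m=+1: Y*=(0.230898, 0.204685)  Y=(0.122485, -0.142328)  product (0.057414, -0.007792)
Accumulated sum (0.024679, 0.000000); after 4π/(2l+1) scaling, (0.103377, 0.000000) ⇒ P_1 = 0.103377

0.103377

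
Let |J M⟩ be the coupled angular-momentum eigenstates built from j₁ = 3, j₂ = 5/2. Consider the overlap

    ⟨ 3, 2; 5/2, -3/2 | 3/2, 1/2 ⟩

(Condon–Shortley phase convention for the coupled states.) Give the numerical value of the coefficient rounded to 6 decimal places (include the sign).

-0.218218  (= −√(1/21))

√[4·4!2!1!/8! · 5!1!1!4!2!1!] = √(192/7)
  +(−1)^0/∏(0,4,1,1,1,0)! = 1/24  (running 1/24)
  +(−1)^1/∏(1,3,0,0,2,1)! = -1/12  (running -1/24)
⟨..|..⟩ = √(192/7)·(-1/24) = -0.218218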